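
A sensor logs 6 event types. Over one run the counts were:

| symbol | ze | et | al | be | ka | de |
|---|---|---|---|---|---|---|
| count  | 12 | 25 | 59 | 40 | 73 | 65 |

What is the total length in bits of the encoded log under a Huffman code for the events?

Build the Huffman tree bottom-up:
combine ze(12), et(25) → 37
combine 37, be(40) → 77
combine al(59), de(65) → 124
combine ka(73), 77 → 150
combine 124, 150 → 274
Each symbol's bit-cost is frequency × depth; summing gives 662 bits (equivalently 37 + 77 + 124 + 150 + 274).

662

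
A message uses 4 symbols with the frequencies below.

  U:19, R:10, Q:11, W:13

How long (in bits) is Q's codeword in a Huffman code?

Build the tree from the bottom:
combine R(10), Q(11) → 21
combine W(13), U(19) → 32
combine 21, 32 → 53
The subtree containing Q is merged 2 times, so code length = 2.

2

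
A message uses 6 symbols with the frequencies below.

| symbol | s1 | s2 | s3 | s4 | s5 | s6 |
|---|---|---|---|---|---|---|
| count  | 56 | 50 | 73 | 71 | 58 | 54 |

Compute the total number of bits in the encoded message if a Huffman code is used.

Build the Huffman tree bottom-up:
combine s2(50), s6(54) → 104
combine s1(56), s5(58) → 114
combine s4(71), s3(73) → 144
combine 104, 114 → 218
combine 144, 218 → 362
Each symbol's bit-cost is frequency × depth; summing gives 942 bits (equivalently 104 + 114 + 144 + 218 + 362).

942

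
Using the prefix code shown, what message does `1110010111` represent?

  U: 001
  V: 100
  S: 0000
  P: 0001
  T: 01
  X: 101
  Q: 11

QVXQ

Read left to right; each codeword is recognised as soon as it completes (prefix code):
  11→Q | 100→V | 101→X | 11→Q
Decoded message: QVXQ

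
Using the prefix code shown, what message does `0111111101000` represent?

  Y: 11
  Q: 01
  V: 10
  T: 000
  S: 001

QYYYQT

Read left to right; each codeword is recognised as soon as it completes (prefix code):
  01→Q | 11→Y | 11→Y | 11→Y | 01→Q | 000→T
Decoded message: QYYYQT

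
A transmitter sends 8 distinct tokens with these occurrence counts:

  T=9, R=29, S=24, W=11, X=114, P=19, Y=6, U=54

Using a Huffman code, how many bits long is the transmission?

Greedily combine the two least-frequent nodes:
Y(6) + T(9) → 15
W(11) + 15 → 26
P(19) + S(24) → 43
26 + R(29) → 55
43 + U(54) → 97
55 + 97 → 152
X(114) + 152 → 266
Total encoded bits = sum of merged weights = 15 + 26 + 43 + 55 + 97 + 152 + 266 = 654.

654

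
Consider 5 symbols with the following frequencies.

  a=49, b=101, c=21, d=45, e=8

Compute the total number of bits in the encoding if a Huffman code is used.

450

Greedily combine the two least-frequent nodes:
merge e(8) and c(21): 29
merge 29 and d(45): 74
merge a(49) and 74: 123
merge b(101) and 123: 224
Total encoded bits = sum of merged weights = 29 + 74 + 123 + 224 = 450.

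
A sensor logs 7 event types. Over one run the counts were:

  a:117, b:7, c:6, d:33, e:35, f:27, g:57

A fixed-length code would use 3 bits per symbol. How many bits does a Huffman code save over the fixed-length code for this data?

181

Fixed-length: 3 bits × 282 symbols = 846 bits.
Huffman merges:
merge c(6) and b(7): 13
merge 13 and f(27): 40
merge d(33) and e(35): 68
merge 40 and g(57): 97
merge 68 and 97: 165
merge a(117) and 165: 282
Huffman total = 13 + 40 + 68 + 97 + 165 + 282 = 665 bits.
Saving = 846 − 665 = 181 bits.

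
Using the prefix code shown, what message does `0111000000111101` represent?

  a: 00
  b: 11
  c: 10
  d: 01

Read left to right; each codeword is recognised as soon as it completes (prefix code):
  01→d | 11→b | 00→a | 00→a | 00→a | 11→b | 11→b | 01→d
Decoded message: dbaaabbd

dbaaabbd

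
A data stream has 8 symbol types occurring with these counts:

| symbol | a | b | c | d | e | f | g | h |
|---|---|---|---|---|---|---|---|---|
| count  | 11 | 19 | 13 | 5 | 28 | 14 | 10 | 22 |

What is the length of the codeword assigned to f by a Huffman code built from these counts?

Repeatedly merge the two smallest:
merge d(5) and g(10): 15
merge a(11) and c(13): 24
merge f(14) and 15: 29
merge b(19) and h(22): 41
merge 24 and e(28): 52
merge 29 and 41: 70
merge 52 and 70: 122
f's leaf is at depth 3, giving a 3-bit codeword.

3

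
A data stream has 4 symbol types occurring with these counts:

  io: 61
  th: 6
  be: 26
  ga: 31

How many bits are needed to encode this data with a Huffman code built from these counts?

Merge the two smallest weights repeatedly:
merge th(6) and be(26): 32
merge ga(31) and 32: 63
merge io(61) and 63: 124
The encoded length is the sum of every internal node's weight: 32 + 63 + 124 = 219 bits.

219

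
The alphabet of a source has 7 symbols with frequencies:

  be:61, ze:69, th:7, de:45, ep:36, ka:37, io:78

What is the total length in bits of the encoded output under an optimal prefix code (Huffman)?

Merge the two smallest weights repeatedly:
combine th(7), ep(36) → 43
combine ka(37), 43 → 80
combine de(45), be(61) → 106
combine ze(69), io(78) → 147
combine 80, 106 → 186
combine 147, 186 → 333
The encoded length is the sum of every internal node's weight: 43 + 80 + 106 + 147 + 186 + 333 = 895 bits.

895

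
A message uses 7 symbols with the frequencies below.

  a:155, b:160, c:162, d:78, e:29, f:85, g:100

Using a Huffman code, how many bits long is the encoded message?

Merge the two smallest weights repeatedly:
e(29) + d(78) → 107
f(85) + g(100) → 185
107 + a(155) → 262
b(160) + c(162) → 322
185 + 262 → 447
322 + 447 → 769
Total encoded bits = sum of merged weights = 107 + 185 + 262 + 322 + 447 + 769 = 2092.

2092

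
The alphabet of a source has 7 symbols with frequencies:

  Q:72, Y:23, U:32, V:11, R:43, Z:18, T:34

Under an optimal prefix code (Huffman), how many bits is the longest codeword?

4

Merge the two lowest-weight nodes at each step:
merge V(11) and Z(18): 29
merge Y(23) and 29: 52
merge U(32) and T(34): 66
merge R(43) and 52: 95
merge 66 and Q(72): 138
merge 95 and 138: 233
The first pair merged (V, Z) ends up deepest, at depth 4.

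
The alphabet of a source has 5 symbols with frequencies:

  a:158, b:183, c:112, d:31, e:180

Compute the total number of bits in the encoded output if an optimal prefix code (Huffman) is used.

1471

Merge the two smallest weights repeatedly:
merge d(31) and c(112): 143
merge 143 and a(158): 301
merge e(180) and b(183): 363
merge 301 and 363: 664
Each symbol's bit-cost is frequency × depth; summing gives 1471 bits (equivalently 143 + 301 + 363 + 664).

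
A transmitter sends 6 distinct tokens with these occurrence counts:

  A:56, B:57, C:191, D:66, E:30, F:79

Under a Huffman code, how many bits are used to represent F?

Huffman merges, smallest pair first:
E(30) + A(56) → 86
B(57) + D(66) → 123
F(79) + 86 → 165
123 + 165 → 288
C(191) + 288 → 479
The subtree containing F is merged 3 times, so code length = 3.

3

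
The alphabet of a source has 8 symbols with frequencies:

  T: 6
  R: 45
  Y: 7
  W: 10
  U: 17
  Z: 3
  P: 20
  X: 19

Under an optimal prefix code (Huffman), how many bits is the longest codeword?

Merge the two lowest-weight nodes at each step:
combine Z(3), T(6) → 9
combine Y(7), 9 → 16
combine W(10), 16 → 26
combine U(17), X(19) → 36
combine P(20), 26 → 46
combine 36, R(45) → 81
combine 46, 81 → 127
The first pair merged (Z, T) ends up deepest, at depth 5.

5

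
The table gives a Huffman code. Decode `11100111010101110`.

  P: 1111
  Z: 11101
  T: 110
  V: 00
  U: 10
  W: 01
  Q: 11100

Read left to right; each codeword is recognised as soon as it completes (prefix code):
  11100→Q | 11101→Z | 01→W | 01→W | 110→T
Decoded message: QZWWT

QZWWT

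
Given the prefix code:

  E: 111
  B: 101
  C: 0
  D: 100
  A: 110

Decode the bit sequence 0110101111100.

CABED

Read left to right; each codeword is recognised as soon as it completes (prefix code):
  0→C | 110→A | 101→B | 111→E | 100→D
Decoded message: CABED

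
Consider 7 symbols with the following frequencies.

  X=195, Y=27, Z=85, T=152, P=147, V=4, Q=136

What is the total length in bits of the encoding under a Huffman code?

Build the Huffman tree bottom-up:
V(4) + Y(27) → 31
31 + Z(85) → 116
116 + Q(136) → 252
P(147) + T(152) → 299
X(195) + 252 → 447
299 + 447 → 746
Each symbol's bit-cost is frequency × depth; summing gives 1891 bits (equivalently 31 + 116 + 252 + 299 + 447 + 746).

1891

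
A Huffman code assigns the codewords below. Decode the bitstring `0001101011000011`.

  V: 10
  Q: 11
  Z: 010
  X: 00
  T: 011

XTZQXXQ

Read left to right; each codeword is recognised as soon as it completes (prefix code):
  00→X | 011→T | 010→Z | 11→Q | 00→X | 00→X | 11→Q
Decoded message: XTZQXXQ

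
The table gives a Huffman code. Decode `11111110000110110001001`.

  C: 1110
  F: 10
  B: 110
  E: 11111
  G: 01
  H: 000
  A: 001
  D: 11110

EBHBBAA

Read left to right; each codeword is recognised as soon as it completes (prefix code):
  11111→E | 110→B | 000→H | 110→B | 110→B | 001→A | 001→A
Decoded message: EBHBBAA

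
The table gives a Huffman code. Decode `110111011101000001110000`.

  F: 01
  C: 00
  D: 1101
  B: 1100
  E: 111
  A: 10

DDDCCFBC

Read left to right; each codeword is recognised as soon as it completes (prefix code):
  1101→D | 1101→D | 1101→D | 00→C | 00→C | 01→F | 1100→B | 00→C
Decoded message: DDDCCFBC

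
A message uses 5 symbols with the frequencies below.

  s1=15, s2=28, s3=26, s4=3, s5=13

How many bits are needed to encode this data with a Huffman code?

186

Build the Huffman tree bottom-up:
combine s4(3), s5(13) → 16
combine s1(15), 16 → 31
combine s3(26), s2(28) → 54
combine 31, 54 → 85
The encoded length is the sum of every internal node's weight: 16 + 31 + 54 + 85 = 186 bits.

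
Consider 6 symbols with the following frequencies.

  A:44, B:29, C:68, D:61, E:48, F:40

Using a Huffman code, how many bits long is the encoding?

Merge the two smallest weights repeatedly:
merge B(29) and F(40): 69
merge A(44) and E(48): 92
merge D(61) and C(68): 129
merge 69 and 92: 161
merge 129 and 161: 290
The encoded length is the sum of every internal node's weight: 69 + 92 + 129 + 161 + 290 = 741 bits.

741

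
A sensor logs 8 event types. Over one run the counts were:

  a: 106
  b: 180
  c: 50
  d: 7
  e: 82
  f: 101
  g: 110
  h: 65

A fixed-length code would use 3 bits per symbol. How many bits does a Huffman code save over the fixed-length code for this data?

Fixed-length: 3 bits × 701 symbols = 2103 bits.
Huffman merges:
d(7) + c(50) → 57
57 + h(65) → 122
e(82) + f(101) → 183
a(106) + g(110) → 216
122 + b(180) → 302
183 + 216 → 399
302 + 399 → 701
Huffman total = 57 + 122 + 183 + 216 + 302 + 399 + 701 = 1980 bits.
Saving = 2103 − 1980 = 123 bits.

123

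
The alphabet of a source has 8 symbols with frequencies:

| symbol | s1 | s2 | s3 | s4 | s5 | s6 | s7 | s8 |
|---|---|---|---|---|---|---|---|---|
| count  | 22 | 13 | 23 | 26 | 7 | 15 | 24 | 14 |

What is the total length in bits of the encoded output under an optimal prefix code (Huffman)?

Greedily combine the two least-frequent nodes:
merge s5(7) and s2(13): 20
merge s8(14) and s6(15): 29
merge 20 and s1(22): 42
merge s3(23) and s7(24): 47
merge s4(26) and 29: 55
merge 42 and 47: 89
merge 55 and 89: 144
Each symbol's bit-cost is frequency × depth; summing gives 426 bits (equivalently 20 + 29 + 42 + 47 + 55 + 89 + 144).

426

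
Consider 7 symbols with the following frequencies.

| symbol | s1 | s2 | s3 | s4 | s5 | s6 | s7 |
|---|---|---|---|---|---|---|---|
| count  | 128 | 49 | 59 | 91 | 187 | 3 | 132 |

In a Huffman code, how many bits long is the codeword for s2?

Repeatedly merge the two smallest:
merge s6(3) and s2(49): 52
merge 52 and s3(59): 111
merge s4(91) and 111: 202
merge s1(128) and s7(132): 260
merge s5(187) and 202: 389
merge 260 and 389: 649
The subtree containing s2 is merged 5 times, so code length = 5.

5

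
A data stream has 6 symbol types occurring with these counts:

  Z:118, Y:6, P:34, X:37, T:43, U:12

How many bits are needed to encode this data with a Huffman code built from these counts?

Merge the two smallest weights repeatedly:
merge Y(6) and U(12): 18
merge 18 and P(34): 52
merge X(37) and T(43): 80
merge 52 and 80: 132
merge Z(118) and 132: 250
Each symbol's bit-cost is frequency × depth; summing gives 532 bits (equivalently 18 + 52 + 80 + 132 + 250).

532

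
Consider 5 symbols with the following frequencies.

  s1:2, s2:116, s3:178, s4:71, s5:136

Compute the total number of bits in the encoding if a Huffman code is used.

Merge the two smallest weights repeatedly:
combine s1(2), s4(71) → 73
combine 73, s2(116) → 189
combine s5(136), s3(178) → 314
combine 189, 314 → 503
Total encoded bits = sum of merged weights = 73 + 189 + 314 + 503 = 1079.

1079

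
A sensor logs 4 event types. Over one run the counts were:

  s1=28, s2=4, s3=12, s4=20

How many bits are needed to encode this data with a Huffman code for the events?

116

Merge the two smallest weights repeatedly:
combine s2(4), s3(12) → 16
combine 16, s4(20) → 36
combine s1(28), 36 → 64
The encoded length is the sum of every internal node's weight: 16 + 36 + 64 = 116 bits.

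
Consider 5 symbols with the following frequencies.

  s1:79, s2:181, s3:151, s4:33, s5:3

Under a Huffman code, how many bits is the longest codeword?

Merge the two lowest-weight nodes at each step:
s5(3) + s4(33) → 36
36 + s1(79) → 115
115 + s3(151) → 266
s2(181) + 266 → 447
The rarest symbols sit at the bottom; the longest codeword is 4 bits.

4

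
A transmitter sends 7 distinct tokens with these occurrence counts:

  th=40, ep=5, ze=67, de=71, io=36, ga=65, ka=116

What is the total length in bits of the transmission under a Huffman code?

1054

Build the Huffman tree bottom-up:
combine ep(5), io(36) → 41
combine th(40), 41 → 81
combine ga(65), ze(67) → 132
combine de(71), 81 → 152
combine ka(116), 132 → 248
combine 152, 248 → 400
The encoded length is the sum of every internal node's weight: 41 + 81 + 132 + 152 + 248 + 400 = 1054 bits.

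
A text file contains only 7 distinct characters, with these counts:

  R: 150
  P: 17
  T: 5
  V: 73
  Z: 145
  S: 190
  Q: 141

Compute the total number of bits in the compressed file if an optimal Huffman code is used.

Merge the two smallest weights repeatedly:
merge T(5) and P(17): 22
merge 22 and V(73): 95
merge 95 and Q(141): 236
merge Z(145) and R(150): 295
merge S(190) and 236: 426
merge 295 and 426: 721
The encoded length is the sum of every internal node's weight: 22 + 95 + 236 + 295 + 426 + 721 = 1795 bits.

1795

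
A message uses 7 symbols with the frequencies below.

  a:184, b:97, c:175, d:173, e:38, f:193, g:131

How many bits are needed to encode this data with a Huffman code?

Merge the two smallest weights repeatedly:
combine e(38), b(97) → 135
combine g(131), 135 → 266
combine d(173), c(175) → 348
combine a(184), f(193) → 377
combine 266, 348 → 614
combine 377, 614 → 991
The encoded length is the sum of every internal node's weight: 135 + 266 + 348 + 377 + 614 + 991 = 2731 bits.

2731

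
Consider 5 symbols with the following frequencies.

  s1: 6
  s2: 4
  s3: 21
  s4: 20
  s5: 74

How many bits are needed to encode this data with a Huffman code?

216

Build the Huffman tree bottom-up:
s2(4) + s1(6) → 10
10 + s4(20) → 30
s3(21) + 30 → 51
51 + s5(74) → 125
Total encoded bits = sum of merged weights = 10 + 30 + 51 + 125 = 216.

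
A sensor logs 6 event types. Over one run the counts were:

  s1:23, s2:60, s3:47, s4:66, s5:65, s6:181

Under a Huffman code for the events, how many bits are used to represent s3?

Repeatedly merge the two smallest:
combine s1(23), s3(47) → 70
combine s2(60), s5(65) → 125
combine s4(66), 70 → 136
combine 125, 136 → 261
combine s6(181), 261 → 442
The subtree containing s3 is merged 4 times, so code length = 4.

4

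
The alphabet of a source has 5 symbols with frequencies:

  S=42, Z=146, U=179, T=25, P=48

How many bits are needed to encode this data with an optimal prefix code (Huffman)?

883

Build the Huffman tree bottom-up:
merge T(25) and S(42): 67
merge P(48) and 67: 115
merge 115 and Z(146): 261
merge U(179) and 261: 440
Each symbol's bit-cost is frequency × depth; summing gives 883 bits (equivalently 67 + 115 + 261 + 440).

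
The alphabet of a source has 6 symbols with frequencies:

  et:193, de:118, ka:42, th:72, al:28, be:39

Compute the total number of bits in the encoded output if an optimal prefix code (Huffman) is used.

Build the Huffman tree bottom-up:
al(28) + be(39) → 67
ka(42) + 67 → 109
th(72) + 109 → 181
de(118) + 181 → 299
et(193) + 299 → 492
Total encoded bits = sum of merged weights = 67 + 109 + 181 + 299 + 492 = 1148.

1148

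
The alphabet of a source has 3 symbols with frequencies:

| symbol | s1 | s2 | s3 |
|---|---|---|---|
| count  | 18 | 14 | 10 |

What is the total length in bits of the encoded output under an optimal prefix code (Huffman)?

Greedily combine the two least-frequent nodes:
s3(10) + s2(14) → 24
s1(18) + 24 → 42
Total encoded bits = sum of merged weights = 24 + 42 = 66.

66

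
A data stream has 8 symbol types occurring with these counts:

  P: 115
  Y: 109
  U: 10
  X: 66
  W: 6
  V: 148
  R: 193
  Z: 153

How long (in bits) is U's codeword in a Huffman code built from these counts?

5

Huffman merges, smallest pair first:
merge W(6) and U(10): 16
merge 16 and X(66): 82
merge 82 and Y(109): 191
merge P(115) and V(148): 263
merge Z(153) and 191: 344
merge R(193) and 263: 456
merge 344 and 456: 800
U's leaf is at depth 5, giving a 5-bit codeword.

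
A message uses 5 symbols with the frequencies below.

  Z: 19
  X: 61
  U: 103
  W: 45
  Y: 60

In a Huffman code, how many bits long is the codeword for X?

Build the tree from the bottom:
merge Z(19) and W(45): 64
merge Y(60) and X(61): 121
merge 64 and U(103): 167
merge 121 and 167: 288
The subtree containing X is merged 2 times, so code length = 2.

2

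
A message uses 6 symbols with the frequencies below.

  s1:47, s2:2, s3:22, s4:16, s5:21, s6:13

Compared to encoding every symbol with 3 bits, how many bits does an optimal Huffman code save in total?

79

Fixed-length: 3 bits × 121 symbols = 363 bits.
Huffman merges:
s2(2) + s6(13) → 15
15 + s4(16) → 31
s5(21) + s3(22) → 43
31 + 43 → 74
s1(47) + 74 → 121
Huffman total = 15 + 31 + 43 + 74 + 121 = 284 bits.
Saving = 363 − 284 = 79 bits.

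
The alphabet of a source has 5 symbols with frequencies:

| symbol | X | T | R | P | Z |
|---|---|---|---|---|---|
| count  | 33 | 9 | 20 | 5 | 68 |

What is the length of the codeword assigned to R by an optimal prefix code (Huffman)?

Build the tree from the bottom:
combine P(5), T(9) → 14
combine 14, R(20) → 34
combine X(33), 34 → 67
combine 67, Z(68) → 135
The subtree containing R is merged 3 times, so code length = 3.

3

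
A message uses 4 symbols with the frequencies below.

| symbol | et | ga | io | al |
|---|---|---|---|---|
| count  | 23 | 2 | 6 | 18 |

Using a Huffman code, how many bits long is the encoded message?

83

Merge the two smallest weights repeatedly:
merge ga(2) and io(6): 8
merge 8 and al(18): 26
merge et(23) and 26: 49
Each symbol's bit-cost is frequency × depth; summing gives 83 bits (equivalently 8 + 26 + 49).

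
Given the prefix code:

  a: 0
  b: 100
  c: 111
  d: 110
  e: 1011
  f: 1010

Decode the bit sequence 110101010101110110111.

dffcadc

Read left to right; each codeword is recognised as soon as it completes (prefix code):
  110→d | 1010→f | 1010→f | 111→c | 0→a | 110→d | 111→c
Decoded message: dffcadc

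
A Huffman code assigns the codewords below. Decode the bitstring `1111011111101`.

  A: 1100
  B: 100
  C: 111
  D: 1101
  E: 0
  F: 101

CFCD

Read left to right; each codeword is recognised as soon as it completes (prefix code):
  111→C | 101→F | 111→C | 1101→D
Decoded message: CFCD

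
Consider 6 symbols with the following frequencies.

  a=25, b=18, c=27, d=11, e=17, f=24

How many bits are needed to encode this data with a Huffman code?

Greedily combine the two least-frequent nodes:
combine d(11), e(17) → 28
combine b(18), f(24) → 42
combine a(25), c(27) → 52
combine 28, 42 → 70
combine 52, 70 → 122
The encoded length is the sum of every internal node's weight: 28 + 42 + 52 + 70 + 122 = 314 bits.

314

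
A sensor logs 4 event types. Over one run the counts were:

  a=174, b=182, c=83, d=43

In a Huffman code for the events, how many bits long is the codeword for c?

3

Repeatedly merge the two smallest:
combine d(43), c(83) → 126
combine 126, a(174) → 300
combine b(182), 300 → 482
The subtree containing c is merged 3 times, so code length = 3.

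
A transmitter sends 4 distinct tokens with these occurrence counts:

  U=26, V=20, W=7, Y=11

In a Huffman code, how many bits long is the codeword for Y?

Repeatedly merge the two smallest:
merge W(7) and Y(11): 18
merge 18 and V(20): 38
merge U(26) and 38: 64
Y's leaf is at depth 3, giving a 3-bit codeword.

3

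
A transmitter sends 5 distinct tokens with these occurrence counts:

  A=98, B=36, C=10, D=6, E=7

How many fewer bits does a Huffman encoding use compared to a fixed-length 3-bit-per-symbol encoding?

Fixed-length: 3 bits × 157 symbols = 471 bits.
Huffman merges:
combine D(6), E(7) → 13
combine C(10), 13 → 23
combine 23, B(36) → 59
combine 59, A(98) → 157
Huffman total = 13 + 23 + 59 + 157 = 252 bits.
Saving = 471 − 252 = 219 bits.

219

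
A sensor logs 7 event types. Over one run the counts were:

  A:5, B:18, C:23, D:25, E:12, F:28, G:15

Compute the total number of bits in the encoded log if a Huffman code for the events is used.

Build the Huffman tree bottom-up:
A(5) + E(12) → 17
G(15) + 17 → 32
B(18) + C(23) → 41
D(25) + F(28) → 53
32 + 41 → 73
53 + 73 → 126
Each symbol's bit-cost is frequency × depth; summing gives 342 bits (equivalently 17 + 32 + 41 + 53 + 73 + 126).

342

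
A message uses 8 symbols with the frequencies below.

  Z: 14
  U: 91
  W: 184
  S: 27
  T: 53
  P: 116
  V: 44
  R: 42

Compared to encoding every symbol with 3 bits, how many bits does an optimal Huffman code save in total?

Fixed-length: 3 bits × 571 symbols = 1713 bits.
Huffman merges:
Z(14) + S(27) → 41
41 + R(42) → 83
V(44) + T(53) → 97
83 + U(91) → 174
97 + P(116) → 213
174 + W(184) → 358
213 + 358 → 571
Huffman total = 41 + 83 + 97 + 174 + 213 + 358 + 571 = 1537 bits.
Saving = 1713 − 1537 = 176 bits.

176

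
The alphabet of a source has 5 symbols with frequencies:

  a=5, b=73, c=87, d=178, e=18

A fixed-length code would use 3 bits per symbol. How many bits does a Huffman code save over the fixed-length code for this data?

Fixed-length: 3 bits × 361 symbols = 1083 bits.
Huffman merges:
a(5) + e(18) → 23
23 + b(73) → 96
c(87) + 96 → 183
d(178) + 183 → 361
Huffman total = 23 + 96 + 183 + 361 = 663 bits.
Saving = 1083 − 663 = 420 bits.

420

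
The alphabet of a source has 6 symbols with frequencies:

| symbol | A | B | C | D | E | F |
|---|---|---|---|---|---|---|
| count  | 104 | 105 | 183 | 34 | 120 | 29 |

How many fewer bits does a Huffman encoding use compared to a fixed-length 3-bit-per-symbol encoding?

345

Fixed-length: 3 bits × 575 symbols = 1725 bits.
Huffman merges:
merge F(29) and D(34): 63
merge 63 and A(104): 167
merge B(105) and E(120): 225
merge 167 and C(183): 350
merge 225 and 350: 575
Huffman total = 63 + 167 + 225 + 350 + 575 = 1380 bits.
Saving = 1725 − 1380 = 345 bits.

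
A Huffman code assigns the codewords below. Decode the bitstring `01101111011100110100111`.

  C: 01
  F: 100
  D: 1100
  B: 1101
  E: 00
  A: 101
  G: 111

Read left to right; each codeword is recognised as soon as it completes (prefix code):
  01→C | 101→A | 111→G | 01→C | 1100→D | 1101→B | 00→E | 111→G
Decoded message: CAGCDBEG

CAGCDBEG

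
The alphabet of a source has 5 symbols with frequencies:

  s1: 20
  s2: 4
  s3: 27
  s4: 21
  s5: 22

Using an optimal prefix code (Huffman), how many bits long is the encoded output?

Merge the two smallest weights repeatedly:
s2(4) + s1(20) → 24
s4(21) + s5(22) → 43
24 + s3(27) → 51
43 + 51 → 94
Each symbol's bit-cost is frequency × depth; summing gives 212 bits (equivalently 24 + 43 + 51 + 94).

212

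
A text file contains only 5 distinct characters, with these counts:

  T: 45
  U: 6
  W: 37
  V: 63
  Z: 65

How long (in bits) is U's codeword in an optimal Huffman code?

3

Huffman merges, smallest pair first:
merge U(6) and W(37): 43
merge 43 and T(45): 88
merge V(63) and Z(65): 128
merge 88 and 128: 216
U's leaf is at depth 3, giving a 3-bit codeword.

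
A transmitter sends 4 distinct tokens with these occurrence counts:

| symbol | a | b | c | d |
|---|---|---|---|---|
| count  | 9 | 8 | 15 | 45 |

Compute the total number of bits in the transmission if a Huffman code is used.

126

Merge the two smallest weights repeatedly:
b(8) + a(9) → 17
c(15) + 17 → 32
32 + d(45) → 77
The encoded length is the sum of every internal node's weight: 17 + 32 + 77 = 126 bits.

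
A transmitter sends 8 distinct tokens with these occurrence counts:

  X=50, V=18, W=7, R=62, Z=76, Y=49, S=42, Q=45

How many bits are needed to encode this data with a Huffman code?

Greedily combine the two least-frequent nodes:
combine W(7), V(18) → 25
combine 25, S(42) → 67
combine Q(45), Y(49) → 94
combine X(50), R(62) → 112
combine 67, Z(76) → 143
combine 94, 112 → 206
combine 143, 206 → 349
Total encoded bits = sum of merged weights = 25 + 67 + 94 + 112 + 143 + 206 + 349 = 996.

996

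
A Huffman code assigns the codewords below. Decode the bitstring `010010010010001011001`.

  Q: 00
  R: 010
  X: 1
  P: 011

RRRRQXPQX

Read left to right; each codeword is recognised as soon as it completes (prefix code):
  010→R | 010→R | 010→R | 010→R | 00→Q | 1→X | 011→P | 00→Q | 1→X
Decoded message: RRRRQXPQX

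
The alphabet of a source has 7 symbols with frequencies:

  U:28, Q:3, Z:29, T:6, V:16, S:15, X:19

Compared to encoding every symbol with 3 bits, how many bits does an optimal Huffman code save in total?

48

Fixed-length: 3 bits × 116 symbols = 348 bits.
Huffman merges:
Q(3) + T(6) → 9
9 + S(15) → 24
V(16) + X(19) → 35
24 + U(28) → 52
Z(29) + 35 → 64
52 + 64 → 116
Huffman total = 9 + 24 + 35 + 52 + 64 + 116 = 300 bits.
Saving = 348 − 300 = 48 bits.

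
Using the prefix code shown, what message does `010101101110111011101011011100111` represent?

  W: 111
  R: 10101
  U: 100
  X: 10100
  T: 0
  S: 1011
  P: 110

Read left to right; each codeword is recognised as soon as it completes (prefix code):
  0→T | 10101→R | 1011→S | 1011→S | 1011→S | 10101→R | 1011→S | 100→U | 111→W
Decoded message: TRSSSRSUW

TRSSSRSUW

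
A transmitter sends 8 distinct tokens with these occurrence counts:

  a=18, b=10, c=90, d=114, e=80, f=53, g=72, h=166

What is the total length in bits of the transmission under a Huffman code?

1638

Merge the two smallest weights repeatedly:
merge b(10) and a(18): 28
merge 28 and f(53): 81
merge g(72) and e(80): 152
merge 81 and c(90): 171
merge d(114) and 152: 266
merge h(166) and 171: 337
merge 266 and 337: 603
The encoded length is the sum of every internal node's weight: 28 + 81 + 152 + 171 + 266 + 337 + 603 = 1638 bits.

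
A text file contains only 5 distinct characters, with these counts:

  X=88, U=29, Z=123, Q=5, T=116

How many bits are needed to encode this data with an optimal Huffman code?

755

Greedily combine the two least-frequent nodes:
combine Q(5), U(29) → 34
combine 34, X(88) → 122
combine T(116), 122 → 238
combine Z(123), 238 → 361
The encoded length is the sum of every internal node's weight: 34 + 122 + 238 + 361 = 755 bits.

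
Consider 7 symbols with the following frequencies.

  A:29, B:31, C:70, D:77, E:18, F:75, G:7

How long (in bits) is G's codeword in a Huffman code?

Huffman merges, smallest pair first:
merge G(7) and E(18): 25
merge 25 and A(29): 54
merge B(31) and 54: 85
merge C(70) and F(75): 145
merge D(77) and 85: 162
merge 145 and 162: 307
G sits 5 levels below the root, so its codeword is 5 bits.

5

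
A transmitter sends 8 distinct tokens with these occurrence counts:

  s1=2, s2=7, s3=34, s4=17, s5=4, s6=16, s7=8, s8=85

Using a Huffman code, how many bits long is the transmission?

388

Build the Huffman tree bottom-up:
combine s1(2), s5(4) → 6
combine 6, s2(7) → 13
combine s7(8), 13 → 21
combine s6(16), s4(17) → 33
combine 21, 33 → 54
combine s3(34), 54 → 88
combine s8(85), 88 → 173
The encoded length is the sum of every internal node's weight: 6 + 13 + 21 + 33 + 54 + 88 + 173 = 388 bits.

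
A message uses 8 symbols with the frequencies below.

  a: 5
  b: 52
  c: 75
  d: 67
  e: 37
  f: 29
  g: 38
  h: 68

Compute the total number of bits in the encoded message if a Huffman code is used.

Greedily combine the two least-frequent nodes:
combine a(5), f(29) → 34
combine 34, e(37) → 71
combine g(38), b(52) → 90
combine d(67), h(68) → 135
combine 71, c(75) → 146
combine 90, 135 → 225
combine 146, 225 → 371
Each symbol's bit-cost is frequency × depth; summing gives 1072 bits (equivalently 34 + 71 + 90 + 135 + 146 + 225 + 371).

1072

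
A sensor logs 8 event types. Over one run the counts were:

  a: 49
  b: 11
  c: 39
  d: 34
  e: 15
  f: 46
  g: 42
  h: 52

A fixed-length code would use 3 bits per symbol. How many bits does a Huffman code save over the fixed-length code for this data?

26

Fixed-length: 3 bits × 288 symbols = 864 bits.
Huffman merges:
combine b(11), e(15) → 26
combine 26, d(34) → 60
combine c(39), g(42) → 81
combine f(46), a(49) → 95
combine h(52), 60 → 112
combine 81, 95 → 176
combine 112, 176 → 288
Huffman total = 26 + 60 + 81 + 95 + 112 + 176 + 288 = 838 bits.
Saving = 864 − 838 = 26 bits.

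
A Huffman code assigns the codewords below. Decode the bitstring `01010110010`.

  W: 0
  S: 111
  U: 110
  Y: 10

Read left to right; each codeword is recognised as soon as it completes (prefix code):
  0→W | 10→Y | 10→Y | 110→U | 0→W | 10→Y
Decoded message: WYYUWY

WYYUWY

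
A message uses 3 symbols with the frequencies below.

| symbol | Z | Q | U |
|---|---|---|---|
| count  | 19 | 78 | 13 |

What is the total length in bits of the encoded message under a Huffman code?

Build the Huffman tree bottom-up:
merge U(13) and Z(19): 32
merge 32 and Q(78): 110
Total encoded bits = sum of merged weights = 32 + 110 = 142.

142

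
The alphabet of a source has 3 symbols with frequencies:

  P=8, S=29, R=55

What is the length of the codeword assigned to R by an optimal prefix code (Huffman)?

Build the tree from the bottom:
P(8) + S(29) → 37
37 + R(55) → 92
R is a child of the root — depth 1, so its codeword is a single bit.

1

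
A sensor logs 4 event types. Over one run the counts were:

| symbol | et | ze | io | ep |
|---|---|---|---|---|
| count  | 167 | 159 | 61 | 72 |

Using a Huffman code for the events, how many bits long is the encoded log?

Build the Huffman tree bottom-up:
merge io(61) and ep(72): 133
merge 133 and ze(159): 292
merge et(167) and 292: 459
The encoded length is the sum of every internal node's weight: 133 + 292 + 459 = 884 bits.

884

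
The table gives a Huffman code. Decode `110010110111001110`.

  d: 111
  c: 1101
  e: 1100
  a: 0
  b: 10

Read left to right; each codeword is recognised as soon as it completes (prefix code):
  1100→e | 10→b | 1101→c | 1100→e | 111→d | 0→a
Decoded message: ebceda

ebceda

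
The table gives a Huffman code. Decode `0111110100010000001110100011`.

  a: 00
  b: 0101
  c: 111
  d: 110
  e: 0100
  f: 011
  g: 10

fceeaacef

Read left to right; each codeword is recognised as soon as it completes (prefix code):
  011→f | 111→c | 0100→e | 0100→e | 00→a | 00→a | 111→c | 0100→e | 011→f
Decoded message: fceeaacef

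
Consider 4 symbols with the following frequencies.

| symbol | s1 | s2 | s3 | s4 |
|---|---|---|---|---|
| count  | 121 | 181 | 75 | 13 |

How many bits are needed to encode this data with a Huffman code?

Build the Huffman tree bottom-up:
s4(13) + s3(75) → 88
88 + s1(121) → 209
s2(181) + 209 → 390
Each symbol's bit-cost is frequency × depth; summing gives 687 bits (equivalently 88 + 209 + 390).

687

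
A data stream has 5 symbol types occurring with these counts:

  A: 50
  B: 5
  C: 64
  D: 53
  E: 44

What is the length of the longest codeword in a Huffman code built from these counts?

Merge the two lowest-weight nodes at each step:
B(5) + E(44) → 49
49 + A(50) → 99
D(53) + C(64) → 117
99 + 117 → 216
The first pair merged (B, E) ends up deepest, at depth 3.

3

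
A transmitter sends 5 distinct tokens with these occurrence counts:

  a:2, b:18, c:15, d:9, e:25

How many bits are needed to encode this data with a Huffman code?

149

Build the Huffman tree bottom-up:
combine a(2), d(9) → 11
combine 11, c(15) → 26
combine b(18), e(25) → 43
combine 26, 43 → 69
Each symbol's bit-cost is frequency × depth; summing gives 149 bits (equivalently 11 + 26 + 43 + 69).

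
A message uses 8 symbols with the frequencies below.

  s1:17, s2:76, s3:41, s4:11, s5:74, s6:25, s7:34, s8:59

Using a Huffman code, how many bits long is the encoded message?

942

Greedily combine the two least-frequent nodes:
merge s4(11) and s1(17): 28
merge s6(25) and 28: 53
merge s7(34) and s3(41): 75
merge 53 and s8(59): 112
merge s5(74) and 75: 149
merge s2(76) and 112: 188
merge 149 and 188: 337
The encoded length is the sum of every internal node's weight: 28 + 53 + 75 + 112 + 149 + 188 + 337 = 942 bits.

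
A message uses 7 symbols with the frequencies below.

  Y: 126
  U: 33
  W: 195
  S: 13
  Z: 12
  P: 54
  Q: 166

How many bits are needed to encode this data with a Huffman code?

1393

Build the Huffman tree bottom-up:
combine Z(12), S(13) → 25
combine 25, U(33) → 58
combine P(54), 58 → 112
combine 112, Y(126) → 238
combine Q(166), W(195) → 361
combine 238, 361 → 599
Each symbol's bit-cost is frequency × depth; summing gives 1393 bits (equivalently 25 + 58 + 112 + 238 + 361 + 599).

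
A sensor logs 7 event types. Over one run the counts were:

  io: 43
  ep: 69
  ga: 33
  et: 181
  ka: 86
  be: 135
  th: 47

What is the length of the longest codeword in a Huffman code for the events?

4

Merge the two lowest-weight nodes at each step:
merge ga(33) and io(43): 76
merge th(47) and ep(69): 116
merge 76 and ka(86): 162
merge 116 and be(135): 251
merge 162 and et(181): 343
merge 251 and 343: 594
The first pair merged (ga, io) ends up deepest, at depth 4.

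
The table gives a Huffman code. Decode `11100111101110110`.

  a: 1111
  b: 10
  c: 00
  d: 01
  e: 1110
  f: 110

edeef

Read left to right; each codeword is recognised as soon as it completes (prefix code):
  1110→e | 01→d | 1110→e | 1110→e | 110→f
Decoded message: edeef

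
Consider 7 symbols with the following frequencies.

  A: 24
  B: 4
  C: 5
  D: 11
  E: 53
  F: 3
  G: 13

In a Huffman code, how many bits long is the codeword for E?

1

Build the tree from the bottom:
combine F(3), B(4) → 7
combine C(5), 7 → 12
combine D(11), 12 → 23
combine G(13), 23 → 36
combine A(24), 36 → 60
combine E(53), 60 → 113
E is a child of the root — depth 1, so its codeword is a single bit.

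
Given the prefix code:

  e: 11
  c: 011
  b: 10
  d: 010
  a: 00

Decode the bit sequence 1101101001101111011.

ecdccec

Read left to right; each codeword is recognised as soon as it completes (prefix code):
  11→e | 011→c | 010→d | 011→c | 011→c | 11→e | 011→c
Decoded message: ecdccec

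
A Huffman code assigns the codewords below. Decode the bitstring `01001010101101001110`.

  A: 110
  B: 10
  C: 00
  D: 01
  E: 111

Read left to right; each codeword is recognised as soon as it completes (prefix code):
  01→D | 00→C | 10→B | 10→B | 10→B | 110→A | 10→B | 01→D | 110→A
Decoded message: DCBBBABDA

DCBBBABDA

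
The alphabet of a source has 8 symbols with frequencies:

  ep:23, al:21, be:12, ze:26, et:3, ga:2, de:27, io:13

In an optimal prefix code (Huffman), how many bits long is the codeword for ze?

Repeatedly merge the two smallest:
merge ga(2) and et(3): 5
merge 5 and be(12): 17
merge io(13) and 17: 30
merge al(21) and ep(23): 44
merge ze(26) and de(27): 53
merge 30 and 44: 74
merge 53 and 74: 127
The subtree containing ze is merged 2 times, so code length = 2.

2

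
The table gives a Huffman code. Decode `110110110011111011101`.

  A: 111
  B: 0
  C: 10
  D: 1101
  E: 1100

DCEADD

Read left to right; each codeword is recognised as soon as it completes (prefix code):
  1101→D | 10→C | 1100→E | 111→A | 1101→D | 1101→D
Decoded message: DCEADD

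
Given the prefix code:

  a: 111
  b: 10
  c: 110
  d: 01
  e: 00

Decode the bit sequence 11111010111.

acba

Read left to right; each codeword is recognised as soon as it completes (prefix code):
  111→a | 110→c | 10→b | 111→a
Decoded message: acba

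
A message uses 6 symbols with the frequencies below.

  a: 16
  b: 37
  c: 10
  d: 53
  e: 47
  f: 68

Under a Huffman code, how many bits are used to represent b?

Repeatedly merge the two smallest:
merge c(10) and a(16): 26
merge 26 and b(37): 63
merge e(47) and d(53): 100
merge 63 and f(68): 131
merge 100 and 131: 231
b sits 3 levels below the root, so its codeword is 3 bits.

3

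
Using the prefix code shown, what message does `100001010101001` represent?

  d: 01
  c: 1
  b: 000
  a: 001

Read left to right; each codeword is recognised as soon as it completes (prefix code):
  1→c | 000→b | 01→d | 01→d | 01→d | 01→d | 001→a
Decoded message: cbdddda

cbdddda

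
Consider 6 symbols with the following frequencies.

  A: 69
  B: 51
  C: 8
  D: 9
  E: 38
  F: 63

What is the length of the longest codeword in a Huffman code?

4

Merge the two lowest-weight nodes at each step:
merge C(8) and D(9): 17
merge 17 and E(38): 55
merge B(51) and 55: 106
merge F(63) and A(69): 132
merge 106 and 132: 238
The first pair merged (C, D) ends up deepest, at depth 4.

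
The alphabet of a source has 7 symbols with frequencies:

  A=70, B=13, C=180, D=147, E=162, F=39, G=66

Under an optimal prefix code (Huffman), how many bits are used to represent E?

2

Repeatedly merge the two smallest:
B(13) + F(39) → 52
52 + G(66) → 118
A(70) + 118 → 188
D(147) + E(162) → 309
C(180) + 188 → 368
309 + 368 → 677
E sits 2 levels below the root, so its codeword is 2 bits.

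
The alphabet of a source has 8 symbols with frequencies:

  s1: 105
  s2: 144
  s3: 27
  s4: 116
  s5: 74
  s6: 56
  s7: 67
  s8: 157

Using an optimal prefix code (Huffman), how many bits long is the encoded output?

Build the Huffman tree bottom-up:
s3(27) + s6(56) → 83
s7(67) + s5(74) → 141
83 + s1(105) → 188
s4(116) + 141 → 257
s2(144) + s8(157) → 301
188 + 257 → 445
301 + 445 → 746
Each symbol's bit-cost is frequency × depth; summing gives 2161 bits (equivalently 83 + 141 + 188 + 257 + 301 + 445 + 746).

2161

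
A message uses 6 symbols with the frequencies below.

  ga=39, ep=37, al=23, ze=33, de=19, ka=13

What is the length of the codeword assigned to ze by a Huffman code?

Build the tree from the bottom:
merge ka(13) and de(19): 32
merge al(23) and 32: 55
merge ze(33) and ep(37): 70
merge ga(39) and 55: 94
merge 70 and 94: 164
The subtree containing ze is merged 2 times, so code length = 2.

2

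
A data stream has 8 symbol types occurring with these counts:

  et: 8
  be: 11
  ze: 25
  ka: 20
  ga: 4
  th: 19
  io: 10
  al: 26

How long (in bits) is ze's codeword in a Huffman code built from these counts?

Repeatedly merge the two smallest:
ga(4) + et(8) → 12
io(10) + be(11) → 21
12 + th(19) → 31
ka(20) + 21 → 41
ze(25) + al(26) → 51
31 + 41 → 72
51 + 72 → 123
The subtree containing ze is merged 2 times, so code length = 2.

2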